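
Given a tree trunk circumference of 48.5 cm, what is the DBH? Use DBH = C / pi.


DBH = C / pi = 48.5 / 3.141593 = 15.4380 ≈ 15.44 cm

15.44 cm


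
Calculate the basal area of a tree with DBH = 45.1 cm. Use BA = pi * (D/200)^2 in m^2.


D/200 = 45.1/200 = 0.2255 m
(D/200)^2 = 0.2255^2 = 0.05085025
BA = 3.141593 * 0.05085025 = 0.159751 ≈ 0.1598 m^2

0.1598 m^2


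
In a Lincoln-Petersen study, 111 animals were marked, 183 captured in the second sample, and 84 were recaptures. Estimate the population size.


N = M * C / R = 111 * 183 / 84 = 20313 / 84 = 241.82 ≈ 242

242 individuals


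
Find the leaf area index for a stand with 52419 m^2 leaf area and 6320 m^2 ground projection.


LAI = 52419 / 6320 = 8.2941 ≈ 8.29

8.29


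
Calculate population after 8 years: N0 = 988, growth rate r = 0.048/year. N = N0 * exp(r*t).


r*t = 0.048 * 8 = 0.384
exp(0.384) = 1.46815
N = 988 * 1.46815 = 1450.53 ≈ 1451

1451


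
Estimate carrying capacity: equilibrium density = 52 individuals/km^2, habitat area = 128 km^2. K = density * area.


K = 52 * 128 = 6656 individuals

6656 individuals


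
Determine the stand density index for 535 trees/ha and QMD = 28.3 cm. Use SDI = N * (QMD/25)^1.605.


QMD/25 = 28.3/25 = 1.132
(1.132)^1.605 = exp(1.605 * ln(1.132)) = exp(1.605 * 0.123986) = exp(0.198998) = 1.22018
SDI = 535 * 1.22018 = 652.796 ≈ 653

653


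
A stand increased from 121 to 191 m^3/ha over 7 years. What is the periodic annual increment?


PAI = (V2 - V1) / period = (191 - 121) / 7 = 70 / 7 = 10.00 m^3/ha/yr

10.00 m^3/ha/yr


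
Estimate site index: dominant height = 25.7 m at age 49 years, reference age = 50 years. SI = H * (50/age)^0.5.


50/49 = 1.02041
(1.02041)^0.5 = 1.01015
SI = 25.7 * 1.01015 = 25.9609 ≈ 26.0 m

26.0 m


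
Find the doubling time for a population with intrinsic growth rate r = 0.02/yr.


td = ln(2) / 0.02 = 0.693147 / 0.02 = 34.6574 ≈ 34.7 years

34.7 years


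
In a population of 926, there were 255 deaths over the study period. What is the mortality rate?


Mortality rate = 255 / 926 = 0.275378 ≈ 0.2754

0.2754


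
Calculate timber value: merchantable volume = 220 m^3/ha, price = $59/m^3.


Value = 220 * 59 = $12980/ha

$12980/ha


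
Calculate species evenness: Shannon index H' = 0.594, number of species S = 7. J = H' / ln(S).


ln(7) = 1.94591
J = H' / ln(S) = 0.594 / 1.94591 = 0.305256 ≈ 0.3053

0.3053


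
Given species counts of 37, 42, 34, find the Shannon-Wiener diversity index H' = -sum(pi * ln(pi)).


Total N = 37 + 42 + 34 = 113
Per-species terms:
  p = 37/113 = 0.327434; ln(p) = -1.116469; p*ln(p) = 0.327434 * (-1.116469) = -0.365570
  p = 42/113 = 0.371681; ln(p) = -0.989719; p*ln(p) = 0.371681 * (-0.989719) = -0.367860
  p = 34/113 = 0.300885; ln(p) = -1.201027; p*ln(p) = 0.300885 * (-1.201027) = -0.361371
sum(p*ln(p)) = (-0.365570) + (-0.367860) + (-0.361371) = -1.094801
H' = -(-1.094801) = 1.094801 ≈ 1.0948

1.0948


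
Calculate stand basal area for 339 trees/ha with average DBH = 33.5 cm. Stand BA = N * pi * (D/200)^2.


(D/200)^2 = (33.5/200)^2 = 0.1675^2 = 0.02805625
Individual BA = 3.141593 * 0.02805625 = 0.0881413 m^2
Stand BA = 339 * 0.0881413 = 29.8799 ≈ 29.88 m^2/ha

29.88 m^2/ha


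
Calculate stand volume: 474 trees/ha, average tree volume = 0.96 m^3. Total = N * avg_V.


V_stand = 474 * 0.96 = 455.04 ≈ 455.0 m^3/ha

455.0 m^3/ha


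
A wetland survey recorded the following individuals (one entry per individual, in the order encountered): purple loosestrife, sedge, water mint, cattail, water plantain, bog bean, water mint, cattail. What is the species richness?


Total individuals logged = 8
Distinct species (count of individuals): purple loosestrife (1), sedge (1), water mint (2), cattail (2), water plantain (1), bog bean (1)
Species richness = number of distinct species = 6

6


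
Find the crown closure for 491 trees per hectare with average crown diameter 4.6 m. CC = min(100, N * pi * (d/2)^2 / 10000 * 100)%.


(d/2)^2 = (4.6/2)^2 = 2.3^2 = 5.29
Crown area = 3.141593 * 5.29 = 16.6190 m^2
N * area / 10000 * 100 = 491 * 16.6190 / 10000 * 100 = 81.5993
CC = min(100, 81.5993) = 81.5993 ≈ 81.6%

81.6%


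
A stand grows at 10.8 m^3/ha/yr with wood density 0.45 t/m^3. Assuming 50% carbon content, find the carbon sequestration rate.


C = 10.8 * 0.45 * 0.5 = 2.43 t C/ha/yr

2.43 t C/ha/yr


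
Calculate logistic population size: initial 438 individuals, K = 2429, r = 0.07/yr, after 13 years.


(K - N0)/N0 = (2429 - 438)/438 = 1991/438 = 4.54566
r*t = 0.07 * 13 = 0.91; exp(-0.91) = 0.402524
4.54566 * 0.402524 = 1.82974
1 + 1.82974 = 2.82974
N = 2429 / 2.82974 = 858.383 ≈ 858

858


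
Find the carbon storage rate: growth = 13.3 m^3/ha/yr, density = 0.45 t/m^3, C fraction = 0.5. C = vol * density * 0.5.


C = 13.3 * 0.45 * 0.5 = 2.9925 ≈ 2.99 t C/ha/yr

2.99 t C/ha/yr


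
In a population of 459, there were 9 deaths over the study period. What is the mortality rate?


Mortality rate = 9 / 459 = 0.019608 ≈ 0.0196

0.0196


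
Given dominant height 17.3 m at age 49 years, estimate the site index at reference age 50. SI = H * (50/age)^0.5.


50/49 = 1.02041
(1.02041)^0.5 = 1.01015
SI = 17.3 * 1.01015 = 17.4756 ≈ 17.5 m

17.5 m


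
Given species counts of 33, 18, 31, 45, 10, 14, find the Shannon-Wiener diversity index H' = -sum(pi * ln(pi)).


Total N = 33 + 18 + 31 + 45 + 10 + 14 = 151
Per-species terms:
  p = 33/151 = 0.218543; ln(p) = -1.520772; p*ln(p) = 0.218543 * (-1.520772) = -0.332354
  p = 18/151 = 0.119205; ln(p) = -2.126911; p*ln(p) = 0.119205 * (-2.126911) = -0.253538
  p = 31/151 = 0.205298; ln(p) = -1.583293; p*ln(p) = 0.205298 * (-1.583293) = -0.325047
  p = 45/151 = 0.298013; ln(p) = -1.210618; p*ln(p) = 0.298013 * (-1.210618) = -0.360780
  p = 10/151 = 0.066225; ln(p) = -2.714697; p*ln(p) = 0.066225 * (-2.714697) = -0.179781
  p = 14/151 = 0.092715; ln(p) = -2.378225; p*ln(p) = 0.092715 * (-2.378225) = -0.220497
sum(p*ln(p)) = (-0.332354) + (-0.253538) + (-0.325047) + (-0.360780) + (-0.179781) + (-0.220497) = -1.671997
H' = -(-1.671997) = 1.671997 ≈ 1.6720

1.6720


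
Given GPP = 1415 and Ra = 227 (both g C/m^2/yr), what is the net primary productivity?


NPP = GPP - Ra = 1415 - 227 = 1188 g C/m^2/yr

1188 g C/m^2/yr


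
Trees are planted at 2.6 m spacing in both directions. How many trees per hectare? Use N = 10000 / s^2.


N = 10000 / 2.6^2 = 10000 / 6.76 = 1479.29 ≈ 1479 trees/ha

1479 trees/ha


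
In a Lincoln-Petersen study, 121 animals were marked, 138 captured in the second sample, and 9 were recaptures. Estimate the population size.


N = M * C / R = 121 * 138 / 9 = 16698 / 9 = 1855.33 ≈ 1855

1855 individuals


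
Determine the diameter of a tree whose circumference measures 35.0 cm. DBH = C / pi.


DBH = C / pi = 35.0 / 3.141593 = 11.1408 ≈ 11.14 cm

11.14 cm


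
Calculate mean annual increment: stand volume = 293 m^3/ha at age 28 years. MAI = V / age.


MAI = 293 / 28 = 10.4643 ≈ 10.46 m^3/ha/yr

10.46 m^3/ha/yr


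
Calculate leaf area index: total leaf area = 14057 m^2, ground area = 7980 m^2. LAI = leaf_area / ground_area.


LAI = 14057 / 7980 = 1.7615 ≈ 1.76

1.76


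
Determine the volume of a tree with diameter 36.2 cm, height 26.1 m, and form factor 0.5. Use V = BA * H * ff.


(D/200)^2 = (36.2/200)^2 = 0.181^2 = 0.032761
BA = 3.141593 * 0.032761 = 0.102922 m^2
V = 0.102922 * 26.1 * 0.5 = 1.34313 ≈ 1.343 m^3

1.343 m^3


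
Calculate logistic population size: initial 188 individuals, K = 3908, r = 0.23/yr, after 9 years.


(K - N0)/N0 = (3908 - 188)/188 = 3720/188 = 19.7872
r*t = 0.23 * 9 = 2.07; exp(-2.07) = 0.126186
19.7872 * 0.126186 = 2.49687
1 + 2.49687 = 3.49687
N = 3908 / 3.49687 = 1117.57 ≈ 1118

1118


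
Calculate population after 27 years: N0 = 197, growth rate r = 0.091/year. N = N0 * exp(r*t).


r*t = 0.091 * 27 = 2.457
exp(2.457) = 11.6697
N = 197 * 11.6697 = 2298.93 ≈ 2299

2299


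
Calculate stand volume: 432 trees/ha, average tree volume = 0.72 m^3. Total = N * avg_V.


V_stand = 432 * 0.72 = 311.04 ≈ 311.0 m^3/ha

311.0 m^3/ha


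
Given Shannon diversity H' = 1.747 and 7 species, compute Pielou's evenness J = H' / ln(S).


ln(7) = 1.94591
J = H' / ln(S) = 1.747 / 1.94591 = 0.897780 ≈ 0.8978

0.8978


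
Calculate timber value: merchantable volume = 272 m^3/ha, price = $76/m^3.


Value = 272 * 76 = $20672/ha

$20672/ha


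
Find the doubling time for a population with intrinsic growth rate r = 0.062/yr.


td = ln(2) / 0.062 = 0.693147 / 0.062 = 11.1798 ≈ 11.2 years

11.2 years


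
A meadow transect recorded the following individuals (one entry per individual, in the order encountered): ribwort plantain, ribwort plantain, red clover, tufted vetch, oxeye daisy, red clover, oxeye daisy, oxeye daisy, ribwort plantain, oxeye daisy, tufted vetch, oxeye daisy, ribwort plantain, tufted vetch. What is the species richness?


Total individuals logged = 14
Distinct species (count of individuals): ribwort plantain (4), red clover (2), tufted vetch (3), oxeye daisy (5)
Species richness = number of distinct species = 4

4


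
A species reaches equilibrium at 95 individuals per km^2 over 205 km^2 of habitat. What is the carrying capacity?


K = 95 * 205 = 19475 individuals

19475 individuals


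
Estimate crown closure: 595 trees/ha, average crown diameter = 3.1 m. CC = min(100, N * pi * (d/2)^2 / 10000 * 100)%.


(d/2)^2 = (3.1/2)^2 = 1.55^2 = 2.4025
Crown area = 3.141593 * 2.4025 = 7.54768 m^2
N * area / 10000 * 100 = 595 * 7.54768 / 10000 * 100 = 44.9087
CC = min(100, 44.9087) = 44.9087 ≈ 44.9%

44.9%


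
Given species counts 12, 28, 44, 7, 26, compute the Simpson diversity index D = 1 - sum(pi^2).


Total N = 12 + 28 + 44 + 7 + 26 = 117
Per-species terms:
  p = 12/117 = 0.102564; p^2 = 0.102564^2 = 0.010519
  p = 28/117 = 0.239316; p^2 = 0.239316^2 = 0.057272
  p = 44/117 = 0.376068; p^2 = 0.376068^2 = 0.141427
  p = 7/117 = 0.059829; p^2 = 0.059829^2 = 0.003580
  p = 26/117 = 0.222222; p^2 = 0.222222^2 = 0.049383
sum(p^2) = 0.010519 + 0.057272 + 0.141427 + 0.003580 + 0.049383 = 0.262181
D = 1 - 0.262181 = 0.737819 ≈ 0.7378

0.7378


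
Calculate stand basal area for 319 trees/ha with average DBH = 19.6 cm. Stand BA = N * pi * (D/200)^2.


(D/200)^2 = (19.6/200)^2 = 0.098^2 = 0.009604
Individual BA = 3.141593 * 0.009604 = 0.0301719 m^2
Stand BA = 319 * 0.0301719 = 9.62484 ≈ 9.62 m^2/ha

9.62 m^2/ha


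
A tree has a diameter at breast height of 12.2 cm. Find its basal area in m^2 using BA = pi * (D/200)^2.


D/200 = 12.2/200 = 0.061 m
(D/200)^2 = 0.061^2 = 0.003721
BA = 3.141593 * 0.003721 = 0.0116899 ≈ 0.0117 m^2

0.0117 m^2


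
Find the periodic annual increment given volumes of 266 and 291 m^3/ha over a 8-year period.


PAI = (V2 - V1) / period = (291 - 266) / 8 = 25 / 8 = 3.1250 ≈ 3.13 m^3/ha/yr

3.13 m^3/ha/yr


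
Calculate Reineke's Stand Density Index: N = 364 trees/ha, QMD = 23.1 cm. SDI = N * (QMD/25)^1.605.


QMD/25 = 23.1/25 = 0.924
(0.924)^1.605 = exp(1.605 * ln(0.924)) = exp(1.605 * (-0.0790432)) = exp(-0.126864) = 0.880853
SDI = 364 * 0.880853 = 320.630 ≈ 321

321


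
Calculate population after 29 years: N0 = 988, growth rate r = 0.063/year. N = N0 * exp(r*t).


r*t = 0.063 * 29 = 1.827
exp(1.827) = 6.21521
N = 988 * 6.21521 = 6140.63 ≈ 6141

6141


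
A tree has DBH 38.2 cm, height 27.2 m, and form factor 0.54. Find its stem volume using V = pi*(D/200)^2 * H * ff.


(D/200)^2 = (38.2/200)^2 = 0.191^2 = 0.036481
BA = 3.141593 * 0.036481 = 0.114608 m^2
V = 0.114608 * 27.2 * 0.54 = 1.68336 ≈ 1.683 m^3

1.683 m^3


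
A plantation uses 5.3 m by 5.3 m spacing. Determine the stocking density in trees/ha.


N = 10000 / 5.3^2 = 10000 / 28.09 = 355.999 ≈ 356 trees/ha

356 trees/ha


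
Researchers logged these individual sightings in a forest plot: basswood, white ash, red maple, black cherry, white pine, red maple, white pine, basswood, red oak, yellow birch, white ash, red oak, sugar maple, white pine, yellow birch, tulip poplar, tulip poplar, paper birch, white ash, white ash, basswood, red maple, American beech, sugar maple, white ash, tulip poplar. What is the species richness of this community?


Total individuals logged = 26
Distinct species (count of individuals): basswood (3), white ash (5), red maple (3), black cherry (1), white pine (3), red oak (2), yellow birch (2), sugar maple (2), tulip poplar (3), paper birch (1), American beech (1)
Species richness = number of distinct species = 11

11


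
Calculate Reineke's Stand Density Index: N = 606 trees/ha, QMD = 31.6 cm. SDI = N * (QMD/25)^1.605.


QMD/25 = 31.6/25 = 1.264
(1.264)^1.605 = exp(1.605 * ln(1.264)) = exp(1.605 * 0.234281) = exp(0.376021) = 1.45648
SDI = 606 * 1.45648 = 882.627 ≈ 883

883


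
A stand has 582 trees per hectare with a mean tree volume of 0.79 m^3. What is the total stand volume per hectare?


V_stand = 582 * 0.79 = 459.78 ≈ 459.8 m^3/ha

459.8 m^3/ha


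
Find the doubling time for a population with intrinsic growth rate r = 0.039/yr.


td = ln(2) / 0.039 = 0.693147 / 0.039 = 17.7730 ≈ 17.8 years

17.8 years


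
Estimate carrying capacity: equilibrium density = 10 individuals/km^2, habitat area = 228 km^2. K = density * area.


K = 10 * 228 = 2280 individuals

2280 individuals


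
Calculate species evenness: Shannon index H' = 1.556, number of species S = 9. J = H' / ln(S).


ln(9) = 2.19722
J = H' / ln(S) = 1.556 / 2.19722 = 0.708168 ≈ 0.7082

0.7082


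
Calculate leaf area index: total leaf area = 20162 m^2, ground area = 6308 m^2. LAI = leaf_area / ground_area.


LAI = 20162 / 6308 = 3.1963 ≈ 3.20

3.20


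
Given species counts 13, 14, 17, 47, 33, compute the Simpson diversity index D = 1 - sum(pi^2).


Total N = 13 + 14 + 17 + 47 + 33 = 124
Per-species terms:
  p = 13/124 = 0.104839; p^2 = 0.104839^2 = 0.010991
  p = 14/124 = 0.112903; p^2 = 0.112903^2 = 0.012747
  p = 17/124 = 0.137097; p^2 = 0.137097^2 = 0.018796
  p = 47/124 = 0.379032; p^2 = 0.379032^2 = 0.143665
  p = 33/124 = 0.266129; p^2 = 0.266129^2 = 0.070825
sum(p^2) = 0.010991 + 0.012747 + 0.018796 + 0.143665 + 0.070825 = 0.257024
D = 1 - 0.257024 = 0.742976 ≈ 0.7430

0.7430


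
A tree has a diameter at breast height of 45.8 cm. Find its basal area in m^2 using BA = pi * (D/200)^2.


D/200 = 45.8/200 = 0.229 m
(D/200)^2 = 0.229^2 = 0.052441
BA = 3.141593 * 0.052441 = 0.164748 ≈ 0.1647 m^2

0.1647 m^2


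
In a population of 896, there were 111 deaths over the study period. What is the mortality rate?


Mortality rate = 111 / 896 = 0.123884 ≈ 0.1239

0.1239


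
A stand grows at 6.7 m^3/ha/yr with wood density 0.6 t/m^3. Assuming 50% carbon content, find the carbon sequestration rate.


C = 6.7 * 0.6 * 0.5 = 2.01 t C/ha/yr

2.01 t C/ha/yr


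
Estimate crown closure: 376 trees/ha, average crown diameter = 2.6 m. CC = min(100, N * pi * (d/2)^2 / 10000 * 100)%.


(d/2)^2 = (2.6/2)^2 = 1.3^2 = 1.69
Crown area = 3.141593 * 1.69 = 5.30929 m^2
N * area / 10000 * 100 = 376 * 5.30929 / 10000 * 100 = 19.9629
CC = min(100, 19.9629) = 19.9629 ≈ 20.0%

20.0%


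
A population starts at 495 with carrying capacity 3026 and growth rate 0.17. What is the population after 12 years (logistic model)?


(K - N0)/N0 = (3026 - 495)/495 = 2531/495 = 5.11313
r*t = 0.17 * 12 = 2.04; exp(-2.04) = 0.130029
5.11313 * 0.130029 = 0.664855
1 + 0.664855 = 1.66486
N = 3026 / 1.66486 = 1817.57 ≈ 1818

1818


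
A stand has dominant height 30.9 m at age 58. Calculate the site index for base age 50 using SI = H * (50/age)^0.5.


50/58 = 0.862069
(0.862069)^0.5 = 0.928477
SI = 30.9 * 0.928477 = 28.6899 ≈ 28.7 m

28.7 m


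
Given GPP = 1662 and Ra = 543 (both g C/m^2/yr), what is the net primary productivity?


NPP = GPP - Ra = 1662 - 543 = 1119 g C/m^2/yr

1119 g C/m^2/yr


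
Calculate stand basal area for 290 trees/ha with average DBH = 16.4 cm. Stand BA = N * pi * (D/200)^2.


(D/200)^2 = (16.4/200)^2 = 0.082^2 = 0.006724
Individual BA = 3.141593 * 0.006724 = 0.0211241 m^2
Stand BA = 290 * 0.0211241 = 6.12599 ≈ 6.13 m^2/ha

6.13 m^2/ha


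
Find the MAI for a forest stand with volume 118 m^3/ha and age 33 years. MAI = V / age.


MAI = 118 / 33 = 3.5758 ≈ 3.58 m^3/ha/yr

3.58 m^3/ha/yr


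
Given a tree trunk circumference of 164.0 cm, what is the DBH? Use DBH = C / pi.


DBH = C / pi = 164.0 / 3.141593 = 52.2028 ≈ 52.20 cm

52.20 cm


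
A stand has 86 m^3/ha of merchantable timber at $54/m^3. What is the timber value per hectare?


Value = 86 * 54 = $4644/ha

$4644/ha


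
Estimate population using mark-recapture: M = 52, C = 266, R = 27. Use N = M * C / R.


N = M * C / R = 52 * 266 / 27 = 13832 / 27 = 512.30 ≈ 512

512 individuals


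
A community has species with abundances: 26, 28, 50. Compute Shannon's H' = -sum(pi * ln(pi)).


Total N = 26 + 28 + 50 = 104
Per-species terms:
  p = 26/104 = 0.250000; ln(p) = -1.386294; p*ln(p) = 0.250000 * (-1.386294) = -0.346574
  p = 28/104 = 0.269231; ln(p) = -1.312186; p*ln(p) = 0.269231 * (-1.312186) = -0.353281
  p = 50/104 = 0.480769; ln(p) = -0.732368; p*ln(p) = 0.480769 * (-0.732368) = -0.352100
sum(p*ln(p)) = (-0.346574) + (-0.353281) + (-0.352100) = -1.051955
H' = -(-1.051955) = 1.051955 ≈ 1.0520

1.0520


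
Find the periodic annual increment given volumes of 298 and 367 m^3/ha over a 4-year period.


PAI = (V2 - V1) / period = (367 - 298) / 4 = 69 / 4 = 17.25 m^3/ha/yr

17.25 m^3/ha/yr


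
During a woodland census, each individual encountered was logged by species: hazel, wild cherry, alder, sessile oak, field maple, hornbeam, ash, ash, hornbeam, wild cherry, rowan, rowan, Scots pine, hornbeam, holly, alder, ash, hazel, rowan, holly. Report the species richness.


Total individuals logged = 20
Distinct species (count of individuals): hazel (2), wild cherry (2), alder (2), sessile oak (1), field maple (1), hornbeam (3), ash (3), rowan (3), Scots pine (1), holly (2)
Species richness = number of distinct species = 10

10


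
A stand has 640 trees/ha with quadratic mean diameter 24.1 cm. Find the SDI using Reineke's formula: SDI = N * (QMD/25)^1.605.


QMD/25 = 24.1/25 = 0.964
(0.964)^1.605 = exp(1.605 * ln(0.964)) = exp(1.605 * (-0.0366640)) = exp(-0.0588457) = 0.942852
SDI = 640 * 0.942852 = 603.425 ≈ 603

603


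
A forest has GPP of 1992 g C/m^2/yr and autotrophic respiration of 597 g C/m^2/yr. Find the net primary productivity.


NPP = GPP - Ra = 1992 - 597 = 1395 g C/m^2/yr

1395 g C/m^2/yr


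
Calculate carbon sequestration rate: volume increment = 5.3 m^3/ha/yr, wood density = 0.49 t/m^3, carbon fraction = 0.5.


C = 5.3 * 0.49 * 0.5 = 1.2985 ≈ 1.30 t C/ha/yr

1.30 t C/ha/yr


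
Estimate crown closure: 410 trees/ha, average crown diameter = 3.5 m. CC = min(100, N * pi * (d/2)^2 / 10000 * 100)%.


(d/2)^2 = (3.5/2)^2 = 1.75^2 = 3.0625
Crown area = 3.141593 * 3.0625 = 9.62113 m^2
N * area / 10000 * 100 = 410 * 9.62113 / 10000 * 100 = 39.4466
CC = min(100, 39.4466) = 39.4466 ≈ 39.4%

39.4%


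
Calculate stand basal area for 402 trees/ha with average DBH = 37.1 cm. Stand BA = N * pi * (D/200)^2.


(D/200)^2 = (37.1/200)^2 = 0.1855^2 = 0.03441025
Individual BA = 3.141593 * 0.03441025 = 0.108103 m^2
Stand BA = 402 * 0.108103 = 43.4574 ≈ 43.46 m^2/ha

43.46 m^2/ha


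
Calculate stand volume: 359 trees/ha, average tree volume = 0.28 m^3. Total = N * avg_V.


V_stand = 359 * 0.28 = 100.52 ≈ 100.5 m^3/ha

100.5 m^3/ha


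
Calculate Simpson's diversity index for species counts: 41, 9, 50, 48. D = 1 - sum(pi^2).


Total N = 41 + 9 + 50 + 48 = 148
Per-species terms:
  p = 41/148 = 0.277027; p^2 = 0.277027^2 = 0.076744
  p = 9/148 = 0.060811; p^2 = 0.060811^2 = 0.003698
  p = 50/148 = 0.337838; p^2 = 0.337838^2 = 0.114135
  p = 48/148 = 0.324324; p^2 = 0.324324^2 = 0.105186
sum(p^2) = 0.076744 + 0.003698 + 0.114135 + 0.105186 = 0.299763
D = 1 - 0.299763 = 0.700237 ≈ 0.7002

0.7002


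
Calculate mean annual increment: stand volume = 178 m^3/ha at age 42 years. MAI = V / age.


MAI = 178 / 42 = 4.2381 ≈ 4.24 m^3/ha/yr

4.24 m^3/ha/yr


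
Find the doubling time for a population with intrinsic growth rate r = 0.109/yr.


td = ln(2) / 0.109 = 0.693147 / 0.109 = 6.35915 ≈ 6.4 years

6.4 years


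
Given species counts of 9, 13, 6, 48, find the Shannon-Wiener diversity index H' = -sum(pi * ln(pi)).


Total N = 9 + 13 + 6 + 48 = 76
Per-species terms:
  p = 9/76 = 0.118421; ln(p) = -2.133509; p*ln(p) = 0.118421 * (-2.133509) = -0.252652
  p = 13/76 = 0.171053; ln(p) = -1.765782; p*ln(p) = 0.171053 * (-1.765782) = -0.302042
  p = 6/76 = 0.078947; ln(p) = -2.538979; p*ln(p) = 0.078947 * (-2.538979) = -0.200445
  p = 48/76 = 0.631579; ln(p) = -0.459532; p*ln(p) = 0.631579 * (-0.459532) = -0.290231
sum(p*ln(p)) = (-0.252652) + (-0.302042) + (-0.200445) + (-0.290231) = -1.045370
H' = -(-1.045370) = 1.045370 ≈ 1.0454

1.0454


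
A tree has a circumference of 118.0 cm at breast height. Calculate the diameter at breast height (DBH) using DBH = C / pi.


DBH = C / pi = 118.0 / 3.141593 = 37.5606 ≈ 37.56 cm

37.56 cm


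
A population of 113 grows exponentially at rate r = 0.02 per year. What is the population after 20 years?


r*t = 0.02 * 20 = 0.4
exp(0.4) = 1.49182
N = 113 * 1.49182 = 168.576 ≈ 169

169


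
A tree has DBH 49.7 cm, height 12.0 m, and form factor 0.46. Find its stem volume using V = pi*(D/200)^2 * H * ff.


(D/200)^2 = (49.7/200)^2 = 0.2485^2 = 0.06175225
BA = 3.141593 * 0.06175225 = 0.194000 m^2
V = 0.194000 * 12.0 * 0.46 = 1.07088 ≈ 1.071 m^3

1.071 m^3


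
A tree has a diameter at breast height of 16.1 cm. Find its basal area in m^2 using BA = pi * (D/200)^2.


D/200 = 16.1/200 = 0.0805 m
(D/200)^2 = 0.0805^2 = 0.00648025
BA = 3.141593 * 0.00648025 = 0.0203583 ≈ 0.0204 m^2

0.0204 m^2


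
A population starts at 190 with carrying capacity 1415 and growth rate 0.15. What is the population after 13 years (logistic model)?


(K - N0)/N0 = (1415 - 190)/190 = 1225/190 = 6.44737
r*t = 0.15 * 13 = 1.95; exp(-1.95) = 0.142274
6.44737 * 0.142274 = 0.917293
1 + 0.917293 = 1.91729
N = 1415 / 1.91729 = 738.021 ≈ 738

738


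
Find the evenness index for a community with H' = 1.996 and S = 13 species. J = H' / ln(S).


ln(13) = 2.56495
J = H' / ln(S) = 1.996 / 2.56495 = 0.778183 ≈ 0.7782

0.7782


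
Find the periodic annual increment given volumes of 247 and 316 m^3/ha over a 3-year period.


PAI = (V2 - V1) / period = (316 - 247) / 3 = 69 / 3 = 23.00 m^3/ha/yr

23.00 m^3/ha/yr


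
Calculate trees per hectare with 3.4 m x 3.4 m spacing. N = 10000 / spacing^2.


N = 10000 / 3.4^2 = 10000 / 11.56 = 865.052 ≈ 865 trees/ha

865 trees/ha


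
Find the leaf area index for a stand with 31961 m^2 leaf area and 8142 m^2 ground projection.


LAI = 31961 / 8142 = 3.9254 ≈ 3.93

3.93


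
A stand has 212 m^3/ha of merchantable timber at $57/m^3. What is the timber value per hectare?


Value = 212 * 57 = $12084/ha

$12084/ha


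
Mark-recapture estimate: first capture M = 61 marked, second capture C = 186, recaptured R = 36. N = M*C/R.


N = M * C / R = 61 * 186 / 36 = 11346 / 36 = 315.17 ≈ 315

315 individuals


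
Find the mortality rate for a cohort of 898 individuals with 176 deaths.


Mortality rate = 176 / 898 = 0.195991 ≈ 0.1960

0.1960


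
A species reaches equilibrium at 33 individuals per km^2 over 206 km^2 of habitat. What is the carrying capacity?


K = 33 * 206 = 6798 individuals

6798 individuals


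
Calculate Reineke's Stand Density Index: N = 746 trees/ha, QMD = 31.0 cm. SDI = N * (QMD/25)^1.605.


QMD/25 = 31.0/25 = 1.24
(1.24)^1.605 = exp(1.605 * ln(1.24)) = exp(1.605 * 0.215111) = exp(0.345253) = 1.41235
SDI = 746 * 1.41235 = 1053.61 ≈ 1054

1054


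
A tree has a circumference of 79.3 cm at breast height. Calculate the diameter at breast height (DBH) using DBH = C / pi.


DBH = C / pi = 79.3 / 3.141593 = 25.2420 ≈ 25.24 cm

25.24 cm


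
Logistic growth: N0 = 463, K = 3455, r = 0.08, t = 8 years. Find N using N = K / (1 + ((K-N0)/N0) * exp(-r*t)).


(K - N0)/N0 = (3455 - 463)/463 = 2992/463 = 6.46220
r*t = 0.08 * 8 = 0.64; exp(-0.64) = 0.527292
6.46220 * 0.527292 = 3.40747
1 + 3.40747 = 4.40747
N = 3455 / 4.40747 = 783.896 ≈ 784

784


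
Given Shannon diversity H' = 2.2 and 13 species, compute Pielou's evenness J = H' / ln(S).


ln(13) = 2.56495
J = H' / ln(S) = 2.2 / 2.56495 = 0.857717 ≈ 0.8577

0.8577


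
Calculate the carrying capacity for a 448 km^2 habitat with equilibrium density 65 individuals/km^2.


K = 65 * 448 = 29120 individuals

29120 individuals


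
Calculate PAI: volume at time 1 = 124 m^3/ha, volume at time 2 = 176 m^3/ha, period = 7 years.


PAI = (V2 - V1) / period = (176 - 124) / 7 = 52 / 7 = 7.4286 ≈ 7.43 m^3/ha/yr

7.43 m^3/ha/yr


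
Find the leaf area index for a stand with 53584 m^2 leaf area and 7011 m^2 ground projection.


LAI = 53584 / 7011 = 7.6428 ≈ 7.64

7.64


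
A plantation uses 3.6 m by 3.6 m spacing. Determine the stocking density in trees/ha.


N = 10000 / 3.6^2 = 10000 / 12.96 = 771.605 ≈ 772 trees/ha

772 trees/ha


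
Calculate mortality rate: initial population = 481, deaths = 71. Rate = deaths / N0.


Mortality rate = 71 / 481 = 0.147609 ≈ 0.1476

0.1476


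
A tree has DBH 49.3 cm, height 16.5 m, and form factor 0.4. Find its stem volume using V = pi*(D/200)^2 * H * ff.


(D/200)^2 = (49.3/200)^2 = 0.2465^2 = 0.06076225
BA = 3.141593 * 0.06076225 = 0.190890 m^2
V = 0.190890 * 16.5 * 0.4 = 1.25987 ≈ 1.260 m^3

1.260 m^3


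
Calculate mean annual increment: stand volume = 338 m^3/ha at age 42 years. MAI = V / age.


MAI = 338 / 42 = 8.0476 ≈ 8.05 m^3/ha/yr

8.05 m^3/ha/yr


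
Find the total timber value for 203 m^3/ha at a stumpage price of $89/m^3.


Value = 203 * 89 = $18067/ha

$18067/ha


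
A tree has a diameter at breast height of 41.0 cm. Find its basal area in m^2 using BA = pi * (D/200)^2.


D/200 = 41.0/200 = 0.205 m
(D/200)^2 = 0.205^2 = 0.042025
BA = 3.141593 * 0.042025 = 0.132025 ≈ 0.1320 m^2

0.1320 m^2


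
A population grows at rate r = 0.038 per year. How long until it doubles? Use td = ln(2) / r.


td = ln(2) / 0.038 = 0.693147 / 0.038 = 18.2407 ≈ 18.2 years

18.2 years


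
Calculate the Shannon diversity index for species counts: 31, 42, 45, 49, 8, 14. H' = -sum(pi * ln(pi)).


Total N = 31 + 42 + 45 + 49 + 8 + 14 = 189
Per-species terms:
  p = 31/189 = 0.164021; ln(p) = -1.807761; p*ln(p) = 0.164021 * (-1.807761) = -0.296511
  p = 42/189 = 0.222222; ln(p) = -1.504078; p*ln(p) = 0.222222 * (-1.504078) = -0.334239
  p = 45/189 = 0.238095; ln(p) = -1.435086; p*ln(p) = 0.238095 * (-1.435086) = -0.341687
  p = 49/189 = 0.259259; ln(p) = -1.349928; p*ln(p) = 0.259259 * (-1.349928) = -0.349981
  p = 8/189 = 0.042328; ln(p) = -3.162306; p*ln(p) = 0.042328 * (-3.162306) = -0.133854
  p = 14/189 = 0.074074; ln(p) = -2.602691; p*ln(p) = 0.074074 * (-2.602691) = -0.192792
sum(p*ln(p)) = (-0.296511) + (-0.334239) + (-0.341687) + (-0.349981) + (-0.133854) + (-0.192792) = -1.649064
H' = -(-1.649064) = 1.649064 ≈ 1.6491

1.6491


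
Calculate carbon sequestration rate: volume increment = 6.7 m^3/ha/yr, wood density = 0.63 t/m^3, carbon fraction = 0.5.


C = 6.7 * 0.63 * 0.5 = 2.1105 ≈ 2.11 t C/ha/yr

2.11 t C/ha/yr


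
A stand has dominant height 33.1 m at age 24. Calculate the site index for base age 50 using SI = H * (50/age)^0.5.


50/24 = 2.08333
(2.08333)^0.5 = 1.44337
SI = 33.1 * 1.44337 = 47.7755 ≈ 47.8 m

47.8 m


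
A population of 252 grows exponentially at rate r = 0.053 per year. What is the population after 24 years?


r*t = 0.053 * 24 = 1.272
exp(1.272) = 3.56798
N = 252 * 3.56798 = 899.131 ≈ 899

899


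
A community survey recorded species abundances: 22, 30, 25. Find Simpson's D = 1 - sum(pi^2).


Total N = 22 + 30 + 25 = 77
Per-species terms:
  p = 22/77 = 0.285714; p^2 = 0.285714^2 = 0.081632
  p = 30/77 = 0.389610; p^2 = 0.389610^2 = 0.151796
  p = 25/77 = 0.324675; p^2 = 0.324675^2 = 0.105414
sum(p^2) = 0.081632 + 0.151796 + 0.105414 = 0.338842
D = 1 - 0.338842 = 0.661158 ≈ 0.6612

0.6612


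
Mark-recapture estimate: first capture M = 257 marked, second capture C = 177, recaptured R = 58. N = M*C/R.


N = M * C / R = 257 * 177 / 58 = 45489 / 58 = 784.29 ≈ 784

784 individuals


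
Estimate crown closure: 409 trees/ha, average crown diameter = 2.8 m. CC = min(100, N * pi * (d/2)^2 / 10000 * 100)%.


(d/2)^2 = (2.8/2)^2 = 1.4^2 = 1.96
Crown area = 3.141593 * 1.96 = 6.15752 m^2
N * area / 10000 * 100 = 409 * 6.15752 / 10000 * 100 = 25.1843
CC = min(100, 25.1843) = 25.1843 ≈ 25.2%

25.2%


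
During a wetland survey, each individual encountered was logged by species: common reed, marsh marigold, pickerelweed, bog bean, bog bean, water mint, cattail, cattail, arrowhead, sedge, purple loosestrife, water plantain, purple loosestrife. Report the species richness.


Total individuals logged = 13
Distinct species (count of individuals): common reed (1), marsh marigold (1), pickerelweed (1), bog bean (2), water mint (1), cattail (2), arrowhead (1), sedge (1), purple loosestrife (2), water plantain (1)
Species richness = number of distinct species = 10

10


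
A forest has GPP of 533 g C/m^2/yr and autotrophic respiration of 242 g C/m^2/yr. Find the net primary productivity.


NPP = GPP - Ra = 533 - 242 = 291 g C/m^2/yr

291 g C/m^2/yr


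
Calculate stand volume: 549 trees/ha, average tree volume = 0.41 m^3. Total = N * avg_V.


V_stand = 549 * 0.41 = 225.09 ≈ 225.1 m^3/ha

225.1 m^3/ha


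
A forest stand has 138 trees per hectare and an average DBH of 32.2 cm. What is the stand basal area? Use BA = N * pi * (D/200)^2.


(D/200)^2 = (32.2/200)^2 = 0.161^2 = 0.025921
Individual BA = 3.141593 * 0.025921 = 0.0814332 m^2
Stand BA = 138 * 0.0814332 = 11.2378 ≈ 11.24 m^2/ha

11.24 m^2/ha


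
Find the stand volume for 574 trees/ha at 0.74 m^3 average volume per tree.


V_stand = 574 * 0.74 = 424.76 ≈ 424.8 m^3/ha

424.8 m^3/ha


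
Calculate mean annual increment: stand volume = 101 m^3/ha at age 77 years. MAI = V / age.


MAI = 101 / 77 = 1.3117 ≈ 1.31 m^3/ha/yr

1.31 m^3/ha/yr


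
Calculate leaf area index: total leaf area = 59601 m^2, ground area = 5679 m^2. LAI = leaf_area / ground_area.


LAI = 59601 / 5679 = 10.49498 ≈ 10.49

10.49


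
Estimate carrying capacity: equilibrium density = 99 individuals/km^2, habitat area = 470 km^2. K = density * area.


K = 99 * 470 = 46530 individuals

46530 individuals


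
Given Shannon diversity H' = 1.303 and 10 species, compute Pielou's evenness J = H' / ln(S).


ln(10) = 2.30259
J = H' / ln(S) = 1.303 / 2.30259 = 0.565885 ≈ 0.5659

0.5659


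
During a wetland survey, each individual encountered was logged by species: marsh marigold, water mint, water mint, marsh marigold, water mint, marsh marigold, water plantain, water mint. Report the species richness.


Total individuals logged = 8
Distinct species (count of individuals): marsh marigold (3), water mint (4), water plantain (1)
Species richness = number of distinct species = 3

3


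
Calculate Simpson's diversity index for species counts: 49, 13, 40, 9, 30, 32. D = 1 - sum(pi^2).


Total N = 49 + 13 + 40 + 9 + 30 + 32 = 173
Per-species terms:
  p = 49/173 = 0.283237; p^2 = 0.283237^2 = 0.080223
  p = 13/173 = 0.075145; p^2 = 0.075145^2 = 0.005647
  p = 40/173 = 0.231214; p^2 = 0.231214^2 = 0.053460
  p = 9/173 = 0.052023; p^2 = 0.052023^2 = 0.002706
  p = 30/173 = 0.173410; p^2 = 0.173410^2 = 0.030071
  p = 32/173 = 0.184971; p^2 = 0.184971^2 = 0.034214
sum(p^2) = 0.080223 + 0.005647 + 0.053460 + 0.002706 + 0.030071 + 0.034214 = 0.206321
D = 1 - 0.206321 = 0.793679 ≈ 0.7937

0.7937


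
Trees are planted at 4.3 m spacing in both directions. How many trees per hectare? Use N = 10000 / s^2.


N = 10000 / 4.3^2 = 10000 / 18.49 = 540.833 ≈ 541 trees/ha

541 trees/ha


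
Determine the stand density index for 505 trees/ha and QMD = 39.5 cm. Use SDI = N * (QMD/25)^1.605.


QMD/25 = 39.5/25 = 1.58
(1.58)^1.605 = exp(1.605 * ln(1.58)) = exp(1.605 * 0.457425) = exp(0.734167) = 2.08375
SDI = 505 * 2.08375 = 1052.29 ≈ 1052

1052


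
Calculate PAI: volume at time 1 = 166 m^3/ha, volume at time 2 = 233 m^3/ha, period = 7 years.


PAI = (V2 - V1) / period = (233 - 166) / 7 = 67 / 7 = 9.5714 ≈ 9.57 m^3/ha/yr

9.57 m^3/ha/yr


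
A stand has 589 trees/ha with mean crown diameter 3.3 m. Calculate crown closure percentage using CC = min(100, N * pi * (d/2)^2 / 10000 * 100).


(d/2)^2 = (3.3/2)^2 = 1.65^2 = 2.7225
Crown area = 3.141593 * 2.7225 = 8.55299 m^2
N * area / 10000 * 100 = 589 * 8.55299 / 10000 * 100 = 50.3771
CC = min(100, 50.3771) = 50.3771 ≈ 50.4%

50.4%


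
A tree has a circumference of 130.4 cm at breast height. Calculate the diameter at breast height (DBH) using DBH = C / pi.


DBH = C / pi = 130.4 / 3.141593 = 41.5076 ≈ 41.51 cm

41.51 cm


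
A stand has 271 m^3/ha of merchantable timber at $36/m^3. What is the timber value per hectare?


Value = 271 * 36 = $9756/ha

$9756/ha


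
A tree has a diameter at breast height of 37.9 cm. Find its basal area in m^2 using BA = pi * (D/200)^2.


D/200 = 37.9/200 = 0.1895 m
(D/200)^2 = 0.1895^2 = 0.03591025
BA = 3.141593 * 0.03591025 = 0.112815 ≈ 0.1128 m^2

0.1128 m^2


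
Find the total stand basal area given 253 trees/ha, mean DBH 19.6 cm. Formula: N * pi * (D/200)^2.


(D/200)^2 = (19.6/200)^2 = 0.098^2 = 0.009604
Individual BA = 3.141593 * 0.009604 = 0.0301719 m^2
Stand BA = 253 * 0.0301719 = 7.63349 ≈ 7.63 m^2/ha

7.63 m^2/ha


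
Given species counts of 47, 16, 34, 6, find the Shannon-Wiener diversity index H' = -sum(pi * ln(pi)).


Total N = 47 + 16 + 34 + 6 = 103
Per-species terms:
  p = 47/103 = 0.456311; ln(p) = -0.784581; p*ln(p) = 0.456311 * (-0.784581) = -0.358013
  p = 16/103 = 0.155340; ln(p) = -1.862139; p*ln(p) = 0.155340 * (-1.862139) = -0.289265
  p = 34/103 = 0.330097; ln(p) = -1.108369; p*ln(p) = 0.330097 * (-1.108369) = -0.365869
  p = 6/103 = 0.058252; ln(p) = -2.842977; p*ln(p) = 0.058252 * (-2.842977) = -0.165609
sum(p*ln(p)) = (-0.358013) + (-0.289265) + (-0.365869) + (-0.165609) = -1.178756
H' = -(-1.178756) = 1.178756 ≈ 1.1788

1.1788


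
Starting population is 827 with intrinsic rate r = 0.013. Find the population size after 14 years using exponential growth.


r*t = 0.013 * 14 = 0.182
exp(0.182) = 1.19961
N = 827 * 1.19961 = 992.077 ≈ 992

992


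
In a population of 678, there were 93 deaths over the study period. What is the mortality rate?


Mortality rate = 93 / 678 = 0.137168 ≈ 0.1372

0.1372


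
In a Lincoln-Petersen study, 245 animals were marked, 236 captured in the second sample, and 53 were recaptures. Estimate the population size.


N = M * C / R = 245 * 236 / 53 = 57820 / 53 = 1090.94 ≈ 1091

1091 individuals


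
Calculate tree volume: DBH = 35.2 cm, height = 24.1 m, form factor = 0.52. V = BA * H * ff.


(D/200)^2 = (35.2/200)^2 = 0.176^2 = 0.030976
BA = 3.141593 * 0.030976 = 0.0973140 m^2
V = 0.0973140 * 24.1 * 0.52 = 1.21954 ≈ 1.220 m^3

1.220 m^3


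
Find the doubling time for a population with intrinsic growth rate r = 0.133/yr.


td = ln(2) / 0.133 = 0.693147 / 0.133 = 5.21163 ≈ 5.2 years

5.2 years


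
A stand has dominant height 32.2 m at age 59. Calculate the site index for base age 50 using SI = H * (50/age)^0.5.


50/59 = 0.847458
(0.847458)^0.5 = 0.920575
SI = 32.2 * 0.920575 = 29.6425 ≈ 29.6 m

29.6 m


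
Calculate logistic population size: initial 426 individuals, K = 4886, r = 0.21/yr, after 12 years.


(K - N0)/N0 = (4886 - 426)/426 = 4460/426 = 10.4695
r*t = 0.21 * 12 = 2.52; exp(-2.52) = 0.0804596
10.4695 * 0.0804596 = 0.842372
1 + 0.842372 = 1.84237
N = 4886 / 1.84237 = 2652.02 ≈ 2652

2652


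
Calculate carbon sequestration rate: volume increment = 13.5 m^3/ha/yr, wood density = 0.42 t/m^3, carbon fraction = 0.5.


C = 13.5 * 0.42 * 0.5 = 2.835 ≈ 2.84 t C/ha/yr

2.84 t C/ha/yr


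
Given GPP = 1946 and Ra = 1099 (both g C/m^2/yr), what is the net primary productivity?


NPP = GPP - Ra = 1946 - 1099 = 847 g C/m^2/yr

847 g C/m^2/yr


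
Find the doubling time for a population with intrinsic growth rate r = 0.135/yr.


td = ln(2) / 0.135 = 0.693147 / 0.135 = 5.13442 ≈ 5.1 years

5.1 years


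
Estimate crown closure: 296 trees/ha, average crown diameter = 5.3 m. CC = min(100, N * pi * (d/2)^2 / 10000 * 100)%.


(d/2)^2 = (5.3/2)^2 = 2.65^2 = 7.0225
Crown area = 3.141593 * 7.0225 = 22.0618 m^2
N * area / 10000 * 100 = 296 * 22.0618 / 10000 * 100 = 65.3029
CC = min(100, 65.3029) = 65.3029 ≈ 65.3%

65.3%


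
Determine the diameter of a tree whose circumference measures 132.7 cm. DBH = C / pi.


DBH = C / pi = 132.7 / 3.141593 = 42.2397 ≈ 42.24 cm

42.24 cm


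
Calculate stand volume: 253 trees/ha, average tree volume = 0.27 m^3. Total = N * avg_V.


V_stand = 253 * 0.27 = 68.31 ≈ 68.3 m^3/ha

68.3 m^3/ha


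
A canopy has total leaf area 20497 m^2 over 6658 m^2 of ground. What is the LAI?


LAI = 20497 / 6658 = 3.0786 ≈ 3.08

3.08


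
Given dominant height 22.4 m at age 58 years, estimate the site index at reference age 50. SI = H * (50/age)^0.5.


50/58 = 0.862069
(0.862069)^0.5 = 0.928477
SI = 22.4 * 0.928477 = 20.7979 ≈ 20.8 m

20.8 m


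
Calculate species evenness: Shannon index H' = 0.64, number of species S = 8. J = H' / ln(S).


ln(8) = 2.07944
J = H' / ln(S) = 0.64 / 2.07944 = 0.307775 ≈ 0.3078

0.3078


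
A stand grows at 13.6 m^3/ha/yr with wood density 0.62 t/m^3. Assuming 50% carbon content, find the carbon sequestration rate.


C = 13.6 * 0.62 * 0.5 = 4.216 ≈ 4.22 t C/ha/yr

4.22 t C/ha/yr


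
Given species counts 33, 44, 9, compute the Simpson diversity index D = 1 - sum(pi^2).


Total N = 33 + 44 + 9 = 86
Per-species terms:
  p = 33/86 = 0.383721; p^2 = 0.383721^2 = 0.147242
  p = 44/86 = 0.511628; p^2 = 0.511628^2 = 0.261763
  p = 9/86 = 0.104651; p^2 = 0.104651^2 = 0.010952
sum(p^2) = 0.147242 + 0.261763 + 0.010952 = 0.419957
D = 1 - 0.419957 = 0.580043 ≈ 0.5800

0.5800


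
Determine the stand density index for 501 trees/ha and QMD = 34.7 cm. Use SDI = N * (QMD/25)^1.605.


QMD/25 = 34.7/25 = 1.388
(1.388)^1.605 = exp(1.605 * ln(1.388)) = exp(1.605 * 0.327864) = exp(0.526222) = 1.69253
SDI = 501 * 1.69253 = 847.958 ≈ 848

848


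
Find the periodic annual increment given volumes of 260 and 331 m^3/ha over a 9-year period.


PAI = (V2 - V1) / period = (331 - 260) / 9 = 71 / 9 = 7.8889 ≈ 7.89 m^3/ha/yr

7.89 m^3/ha/yr


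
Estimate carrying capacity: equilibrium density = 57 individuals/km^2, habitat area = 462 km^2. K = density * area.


K = 57 * 462 = 26334 individuals

26334 individuals


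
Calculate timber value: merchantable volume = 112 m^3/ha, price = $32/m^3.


Value = 112 * 32 = $3584/ha

$3584/ha


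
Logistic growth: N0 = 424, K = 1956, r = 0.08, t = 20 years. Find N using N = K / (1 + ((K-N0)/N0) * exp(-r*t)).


(K - N0)/N0 = (1956 - 424)/424 = 1532/424 = 3.61321
r*t = 0.08 * 20 = 1.6; exp(-1.6) = 0.201897
3.61321 * 0.201897 = 0.729496
1 + 0.729496 = 1.72950
N = 1956 / 1.72950 = 1130.96 ≈ 1131

1131


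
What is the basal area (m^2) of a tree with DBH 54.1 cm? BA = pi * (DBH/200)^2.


D/200 = 54.1/200 = 0.2705 m
(D/200)^2 = 0.2705^2 = 0.07317025
BA = 3.141593 * 0.07317025 = 0.229871 ≈ 0.2299 m^2

0.2299 m^2
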